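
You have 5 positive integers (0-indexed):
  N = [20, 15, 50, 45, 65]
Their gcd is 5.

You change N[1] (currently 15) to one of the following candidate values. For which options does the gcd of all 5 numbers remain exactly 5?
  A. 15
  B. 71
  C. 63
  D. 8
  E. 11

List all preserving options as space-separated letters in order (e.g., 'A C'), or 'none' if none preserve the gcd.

Answer: A

Derivation:
Old gcd = 5; gcd of others (without N[1]) = 5
New gcd for candidate v: gcd(5, v). Preserves old gcd iff gcd(5, v) = 5.
  Option A: v=15, gcd(5,15)=5 -> preserves
  Option B: v=71, gcd(5,71)=1 -> changes
  Option C: v=63, gcd(5,63)=1 -> changes
  Option D: v=8, gcd(5,8)=1 -> changes
  Option E: v=11, gcd(5,11)=1 -> changes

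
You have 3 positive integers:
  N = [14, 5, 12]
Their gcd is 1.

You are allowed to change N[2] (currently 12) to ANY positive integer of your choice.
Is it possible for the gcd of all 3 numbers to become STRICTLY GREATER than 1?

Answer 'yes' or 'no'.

Answer: no

Derivation:
Current gcd = 1
gcd of all OTHER numbers (without N[2]=12): gcd([14, 5]) = 1
The new gcd after any change is gcd(1, new_value).
This can be at most 1.
Since 1 = old gcd 1, the gcd can only stay the same or decrease.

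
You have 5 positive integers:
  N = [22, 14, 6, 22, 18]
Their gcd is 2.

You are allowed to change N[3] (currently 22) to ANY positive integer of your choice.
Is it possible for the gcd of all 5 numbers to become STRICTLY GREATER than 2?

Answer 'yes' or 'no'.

Current gcd = 2
gcd of all OTHER numbers (without N[3]=22): gcd([22, 14, 6, 18]) = 2
The new gcd after any change is gcd(2, new_value).
This can be at most 2.
Since 2 = old gcd 2, the gcd can only stay the same or decrease.

Answer: no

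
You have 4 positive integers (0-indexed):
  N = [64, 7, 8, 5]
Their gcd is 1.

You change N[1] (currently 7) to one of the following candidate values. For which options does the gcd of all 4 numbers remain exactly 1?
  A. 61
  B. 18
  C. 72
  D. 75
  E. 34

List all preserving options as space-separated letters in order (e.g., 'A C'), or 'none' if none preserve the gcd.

Old gcd = 1; gcd of others (without N[1]) = 1
New gcd for candidate v: gcd(1, v). Preserves old gcd iff gcd(1, v) = 1.
  Option A: v=61, gcd(1,61)=1 -> preserves
  Option B: v=18, gcd(1,18)=1 -> preserves
  Option C: v=72, gcd(1,72)=1 -> preserves
  Option D: v=75, gcd(1,75)=1 -> preserves
  Option E: v=34, gcd(1,34)=1 -> preserves

Answer: A B C D E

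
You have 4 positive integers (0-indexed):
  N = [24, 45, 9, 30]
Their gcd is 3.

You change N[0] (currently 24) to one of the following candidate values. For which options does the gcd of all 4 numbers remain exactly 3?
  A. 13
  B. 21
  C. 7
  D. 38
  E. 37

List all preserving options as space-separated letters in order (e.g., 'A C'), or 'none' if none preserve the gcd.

Answer: B

Derivation:
Old gcd = 3; gcd of others (without N[0]) = 3
New gcd for candidate v: gcd(3, v). Preserves old gcd iff gcd(3, v) = 3.
  Option A: v=13, gcd(3,13)=1 -> changes
  Option B: v=21, gcd(3,21)=3 -> preserves
  Option C: v=7, gcd(3,7)=1 -> changes
  Option D: v=38, gcd(3,38)=1 -> changes
  Option E: v=37, gcd(3,37)=1 -> changes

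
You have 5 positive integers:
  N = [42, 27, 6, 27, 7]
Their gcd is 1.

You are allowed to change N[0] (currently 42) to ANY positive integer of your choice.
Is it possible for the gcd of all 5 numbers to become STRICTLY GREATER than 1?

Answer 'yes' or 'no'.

Current gcd = 1
gcd of all OTHER numbers (without N[0]=42): gcd([27, 6, 27, 7]) = 1
The new gcd after any change is gcd(1, new_value).
This can be at most 1.
Since 1 = old gcd 1, the gcd can only stay the same or decrease.

Answer: no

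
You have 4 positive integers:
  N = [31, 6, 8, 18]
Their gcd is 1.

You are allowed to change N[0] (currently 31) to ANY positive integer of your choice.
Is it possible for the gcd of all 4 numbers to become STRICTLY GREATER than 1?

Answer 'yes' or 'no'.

Current gcd = 1
gcd of all OTHER numbers (without N[0]=31): gcd([6, 8, 18]) = 2
The new gcd after any change is gcd(2, new_value).
This can be at most 2.
Since 2 > old gcd 1, the gcd CAN increase (e.g., set N[0] = 2).

Answer: yes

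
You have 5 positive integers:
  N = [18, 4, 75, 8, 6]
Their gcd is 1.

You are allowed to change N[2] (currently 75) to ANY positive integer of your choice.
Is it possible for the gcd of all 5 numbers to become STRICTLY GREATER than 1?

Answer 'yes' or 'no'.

Current gcd = 1
gcd of all OTHER numbers (without N[2]=75): gcd([18, 4, 8, 6]) = 2
The new gcd after any change is gcd(2, new_value).
This can be at most 2.
Since 2 > old gcd 1, the gcd CAN increase (e.g., set N[2] = 2).

Answer: yes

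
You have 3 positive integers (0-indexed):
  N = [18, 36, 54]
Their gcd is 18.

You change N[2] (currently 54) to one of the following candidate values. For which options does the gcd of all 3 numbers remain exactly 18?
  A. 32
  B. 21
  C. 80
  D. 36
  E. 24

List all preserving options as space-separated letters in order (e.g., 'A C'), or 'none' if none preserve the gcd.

Answer: D

Derivation:
Old gcd = 18; gcd of others (without N[2]) = 18
New gcd for candidate v: gcd(18, v). Preserves old gcd iff gcd(18, v) = 18.
  Option A: v=32, gcd(18,32)=2 -> changes
  Option B: v=21, gcd(18,21)=3 -> changes
  Option C: v=80, gcd(18,80)=2 -> changes
  Option D: v=36, gcd(18,36)=18 -> preserves
  Option E: v=24, gcd(18,24)=6 -> changes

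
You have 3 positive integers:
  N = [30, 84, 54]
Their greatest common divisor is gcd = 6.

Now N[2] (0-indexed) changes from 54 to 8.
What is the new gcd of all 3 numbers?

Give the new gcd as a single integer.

Numbers: [30, 84, 54], gcd = 6
Change: index 2, 54 -> 8
gcd of the OTHER numbers (without index 2): gcd([30, 84]) = 6
New gcd = gcd(g_others, new_val) = gcd(6, 8) = 2

Answer: 2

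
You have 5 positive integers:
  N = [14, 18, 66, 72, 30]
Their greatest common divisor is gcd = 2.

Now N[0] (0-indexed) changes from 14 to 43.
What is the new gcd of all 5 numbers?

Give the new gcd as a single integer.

Numbers: [14, 18, 66, 72, 30], gcd = 2
Change: index 0, 14 -> 43
gcd of the OTHER numbers (without index 0): gcd([18, 66, 72, 30]) = 6
New gcd = gcd(g_others, new_val) = gcd(6, 43) = 1

Answer: 1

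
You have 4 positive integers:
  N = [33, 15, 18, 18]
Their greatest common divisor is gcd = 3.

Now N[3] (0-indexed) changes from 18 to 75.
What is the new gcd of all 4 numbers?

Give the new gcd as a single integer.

Answer: 3

Derivation:
Numbers: [33, 15, 18, 18], gcd = 3
Change: index 3, 18 -> 75
gcd of the OTHER numbers (without index 3): gcd([33, 15, 18]) = 3
New gcd = gcd(g_others, new_val) = gcd(3, 75) = 3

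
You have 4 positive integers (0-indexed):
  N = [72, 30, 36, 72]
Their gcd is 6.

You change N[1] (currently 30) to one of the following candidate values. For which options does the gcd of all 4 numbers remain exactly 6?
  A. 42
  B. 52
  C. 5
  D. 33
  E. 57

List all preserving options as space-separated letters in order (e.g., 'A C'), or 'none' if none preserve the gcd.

Old gcd = 6; gcd of others (without N[1]) = 36
New gcd for candidate v: gcd(36, v). Preserves old gcd iff gcd(36, v) = 6.
  Option A: v=42, gcd(36,42)=6 -> preserves
  Option B: v=52, gcd(36,52)=4 -> changes
  Option C: v=5, gcd(36,5)=1 -> changes
  Option D: v=33, gcd(36,33)=3 -> changes
  Option E: v=57, gcd(36,57)=3 -> changes

Answer: A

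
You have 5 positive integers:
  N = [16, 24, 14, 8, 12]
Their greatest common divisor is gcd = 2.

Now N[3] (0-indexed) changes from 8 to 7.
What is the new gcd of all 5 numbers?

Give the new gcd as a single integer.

Numbers: [16, 24, 14, 8, 12], gcd = 2
Change: index 3, 8 -> 7
gcd of the OTHER numbers (without index 3): gcd([16, 24, 14, 12]) = 2
New gcd = gcd(g_others, new_val) = gcd(2, 7) = 1

Answer: 1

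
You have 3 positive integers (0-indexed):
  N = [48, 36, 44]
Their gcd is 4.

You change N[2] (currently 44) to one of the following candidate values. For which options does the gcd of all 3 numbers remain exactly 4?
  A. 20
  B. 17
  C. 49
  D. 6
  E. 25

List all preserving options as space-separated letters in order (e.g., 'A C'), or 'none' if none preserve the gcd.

Old gcd = 4; gcd of others (without N[2]) = 12
New gcd for candidate v: gcd(12, v). Preserves old gcd iff gcd(12, v) = 4.
  Option A: v=20, gcd(12,20)=4 -> preserves
  Option B: v=17, gcd(12,17)=1 -> changes
  Option C: v=49, gcd(12,49)=1 -> changes
  Option D: v=6, gcd(12,6)=6 -> changes
  Option E: v=25, gcd(12,25)=1 -> changes

Answer: A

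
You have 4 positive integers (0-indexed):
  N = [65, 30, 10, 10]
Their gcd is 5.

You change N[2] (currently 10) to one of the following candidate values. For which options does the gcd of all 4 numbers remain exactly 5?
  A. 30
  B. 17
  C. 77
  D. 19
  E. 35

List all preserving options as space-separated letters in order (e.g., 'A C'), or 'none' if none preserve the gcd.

Old gcd = 5; gcd of others (without N[2]) = 5
New gcd for candidate v: gcd(5, v). Preserves old gcd iff gcd(5, v) = 5.
  Option A: v=30, gcd(5,30)=5 -> preserves
  Option B: v=17, gcd(5,17)=1 -> changes
  Option C: v=77, gcd(5,77)=1 -> changes
  Option D: v=19, gcd(5,19)=1 -> changes
  Option E: v=35, gcd(5,35)=5 -> preserves

Answer: A E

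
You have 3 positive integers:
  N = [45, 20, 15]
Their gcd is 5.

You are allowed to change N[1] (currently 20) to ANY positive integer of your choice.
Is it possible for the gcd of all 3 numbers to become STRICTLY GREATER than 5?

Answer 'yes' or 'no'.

Current gcd = 5
gcd of all OTHER numbers (without N[1]=20): gcd([45, 15]) = 15
The new gcd after any change is gcd(15, new_value).
This can be at most 15.
Since 15 > old gcd 5, the gcd CAN increase (e.g., set N[1] = 15).

Answer: yes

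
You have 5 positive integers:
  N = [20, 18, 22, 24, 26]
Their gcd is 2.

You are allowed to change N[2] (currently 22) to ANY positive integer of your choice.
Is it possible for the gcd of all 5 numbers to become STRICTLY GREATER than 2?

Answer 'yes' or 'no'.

Answer: no

Derivation:
Current gcd = 2
gcd of all OTHER numbers (without N[2]=22): gcd([20, 18, 24, 26]) = 2
The new gcd after any change is gcd(2, new_value).
This can be at most 2.
Since 2 = old gcd 2, the gcd can only stay the same or decrease.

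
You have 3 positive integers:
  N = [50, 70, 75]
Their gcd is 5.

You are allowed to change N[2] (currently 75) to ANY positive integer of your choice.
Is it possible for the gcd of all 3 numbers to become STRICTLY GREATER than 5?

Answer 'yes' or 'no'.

Current gcd = 5
gcd of all OTHER numbers (without N[2]=75): gcd([50, 70]) = 10
The new gcd after any change is gcd(10, new_value).
This can be at most 10.
Since 10 > old gcd 5, the gcd CAN increase (e.g., set N[2] = 10).

Answer: yes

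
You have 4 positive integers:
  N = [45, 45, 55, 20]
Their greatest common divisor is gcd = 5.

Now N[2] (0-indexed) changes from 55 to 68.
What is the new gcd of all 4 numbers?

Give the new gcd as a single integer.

Answer: 1

Derivation:
Numbers: [45, 45, 55, 20], gcd = 5
Change: index 2, 55 -> 68
gcd of the OTHER numbers (without index 2): gcd([45, 45, 20]) = 5
New gcd = gcd(g_others, new_val) = gcd(5, 68) = 1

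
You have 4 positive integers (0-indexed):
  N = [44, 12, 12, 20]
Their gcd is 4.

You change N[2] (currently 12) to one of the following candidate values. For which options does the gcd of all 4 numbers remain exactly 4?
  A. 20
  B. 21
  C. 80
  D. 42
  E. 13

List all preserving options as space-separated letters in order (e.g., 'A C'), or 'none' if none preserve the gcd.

Answer: A C

Derivation:
Old gcd = 4; gcd of others (without N[2]) = 4
New gcd for candidate v: gcd(4, v). Preserves old gcd iff gcd(4, v) = 4.
  Option A: v=20, gcd(4,20)=4 -> preserves
  Option B: v=21, gcd(4,21)=1 -> changes
  Option C: v=80, gcd(4,80)=4 -> preserves
  Option D: v=42, gcd(4,42)=2 -> changes
  Option E: v=13, gcd(4,13)=1 -> changes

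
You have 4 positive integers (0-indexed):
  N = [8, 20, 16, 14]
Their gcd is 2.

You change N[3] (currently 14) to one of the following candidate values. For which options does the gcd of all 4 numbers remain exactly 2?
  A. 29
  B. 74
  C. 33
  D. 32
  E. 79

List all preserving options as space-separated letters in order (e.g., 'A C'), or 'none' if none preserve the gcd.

Old gcd = 2; gcd of others (without N[3]) = 4
New gcd for candidate v: gcd(4, v). Preserves old gcd iff gcd(4, v) = 2.
  Option A: v=29, gcd(4,29)=1 -> changes
  Option B: v=74, gcd(4,74)=2 -> preserves
  Option C: v=33, gcd(4,33)=1 -> changes
  Option D: v=32, gcd(4,32)=4 -> changes
  Option E: v=79, gcd(4,79)=1 -> changes

Answer: B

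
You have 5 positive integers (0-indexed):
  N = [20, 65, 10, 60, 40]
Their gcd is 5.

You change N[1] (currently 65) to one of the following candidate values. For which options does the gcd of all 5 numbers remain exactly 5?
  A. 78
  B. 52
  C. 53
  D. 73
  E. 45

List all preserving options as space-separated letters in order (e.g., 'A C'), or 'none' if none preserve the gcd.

Old gcd = 5; gcd of others (without N[1]) = 10
New gcd for candidate v: gcd(10, v). Preserves old gcd iff gcd(10, v) = 5.
  Option A: v=78, gcd(10,78)=2 -> changes
  Option B: v=52, gcd(10,52)=2 -> changes
  Option C: v=53, gcd(10,53)=1 -> changes
  Option D: v=73, gcd(10,73)=1 -> changes
  Option E: v=45, gcd(10,45)=5 -> preserves

Answer: E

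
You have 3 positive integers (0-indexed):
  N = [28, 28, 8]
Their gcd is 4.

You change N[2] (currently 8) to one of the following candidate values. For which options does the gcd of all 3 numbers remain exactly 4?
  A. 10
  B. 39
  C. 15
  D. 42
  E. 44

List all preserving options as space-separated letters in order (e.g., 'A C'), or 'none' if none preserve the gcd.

Answer: E

Derivation:
Old gcd = 4; gcd of others (without N[2]) = 28
New gcd for candidate v: gcd(28, v). Preserves old gcd iff gcd(28, v) = 4.
  Option A: v=10, gcd(28,10)=2 -> changes
  Option B: v=39, gcd(28,39)=1 -> changes
  Option C: v=15, gcd(28,15)=1 -> changes
  Option D: v=42, gcd(28,42)=14 -> changes
  Option E: v=44, gcd(28,44)=4 -> preserves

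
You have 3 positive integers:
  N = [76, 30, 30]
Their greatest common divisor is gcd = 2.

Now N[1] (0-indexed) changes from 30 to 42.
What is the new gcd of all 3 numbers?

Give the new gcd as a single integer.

Numbers: [76, 30, 30], gcd = 2
Change: index 1, 30 -> 42
gcd of the OTHER numbers (without index 1): gcd([76, 30]) = 2
New gcd = gcd(g_others, new_val) = gcd(2, 42) = 2

Answer: 2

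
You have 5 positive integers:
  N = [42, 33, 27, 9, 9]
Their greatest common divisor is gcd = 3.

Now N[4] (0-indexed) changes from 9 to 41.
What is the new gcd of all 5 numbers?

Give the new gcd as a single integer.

Answer: 1

Derivation:
Numbers: [42, 33, 27, 9, 9], gcd = 3
Change: index 4, 9 -> 41
gcd of the OTHER numbers (without index 4): gcd([42, 33, 27, 9]) = 3
New gcd = gcd(g_others, new_val) = gcd(3, 41) = 1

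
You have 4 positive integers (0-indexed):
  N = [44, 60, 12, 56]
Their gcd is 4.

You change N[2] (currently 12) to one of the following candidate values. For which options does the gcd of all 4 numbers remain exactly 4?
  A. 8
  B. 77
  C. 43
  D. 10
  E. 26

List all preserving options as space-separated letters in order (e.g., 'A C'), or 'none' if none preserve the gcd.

Old gcd = 4; gcd of others (without N[2]) = 4
New gcd for candidate v: gcd(4, v). Preserves old gcd iff gcd(4, v) = 4.
  Option A: v=8, gcd(4,8)=4 -> preserves
  Option B: v=77, gcd(4,77)=1 -> changes
  Option C: v=43, gcd(4,43)=1 -> changes
  Option D: v=10, gcd(4,10)=2 -> changes
  Option E: v=26, gcd(4,26)=2 -> changes

Answer: A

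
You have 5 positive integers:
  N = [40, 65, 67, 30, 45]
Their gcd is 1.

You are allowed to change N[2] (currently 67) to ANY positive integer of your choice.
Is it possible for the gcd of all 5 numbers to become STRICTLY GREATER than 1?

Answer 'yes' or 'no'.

Current gcd = 1
gcd of all OTHER numbers (without N[2]=67): gcd([40, 65, 30, 45]) = 5
The new gcd after any change is gcd(5, new_value).
This can be at most 5.
Since 5 > old gcd 1, the gcd CAN increase (e.g., set N[2] = 5).

Answer: yes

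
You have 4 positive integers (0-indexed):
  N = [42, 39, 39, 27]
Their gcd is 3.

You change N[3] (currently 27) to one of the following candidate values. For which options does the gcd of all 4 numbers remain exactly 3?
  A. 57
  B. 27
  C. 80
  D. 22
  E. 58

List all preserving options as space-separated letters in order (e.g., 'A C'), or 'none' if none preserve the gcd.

Old gcd = 3; gcd of others (without N[3]) = 3
New gcd for candidate v: gcd(3, v). Preserves old gcd iff gcd(3, v) = 3.
  Option A: v=57, gcd(3,57)=3 -> preserves
  Option B: v=27, gcd(3,27)=3 -> preserves
  Option C: v=80, gcd(3,80)=1 -> changes
  Option D: v=22, gcd(3,22)=1 -> changes
  Option E: v=58, gcd(3,58)=1 -> changes

Answer: A B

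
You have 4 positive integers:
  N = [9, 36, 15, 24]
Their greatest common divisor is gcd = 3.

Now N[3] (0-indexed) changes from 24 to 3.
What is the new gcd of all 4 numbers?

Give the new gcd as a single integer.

Answer: 3

Derivation:
Numbers: [9, 36, 15, 24], gcd = 3
Change: index 3, 24 -> 3
gcd of the OTHER numbers (without index 3): gcd([9, 36, 15]) = 3
New gcd = gcd(g_others, new_val) = gcd(3, 3) = 3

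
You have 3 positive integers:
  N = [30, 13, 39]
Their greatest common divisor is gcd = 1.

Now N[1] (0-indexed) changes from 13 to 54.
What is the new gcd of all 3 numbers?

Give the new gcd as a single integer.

Numbers: [30, 13, 39], gcd = 1
Change: index 1, 13 -> 54
gcd of the OTHER numbers (without index 1): gcd([30, 39]) = 3
New gcd = gcd(g_others, new_val) = gcd(3, 54) = 3

Answer: 3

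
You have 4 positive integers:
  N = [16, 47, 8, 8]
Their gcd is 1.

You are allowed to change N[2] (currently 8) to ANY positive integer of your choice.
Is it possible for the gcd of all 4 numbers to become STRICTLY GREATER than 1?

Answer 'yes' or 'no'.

Answer: no

Derivation:
Current gcd = 1
gcd of all OTHER numbers (without N[2]=8): gcd([16, 47, 8]) = 1
The new gcd after any change is gcd(1, new_value).
This can be at most 1.
Since 1 = old gcd 1, the gcd can only stay the same or decrease.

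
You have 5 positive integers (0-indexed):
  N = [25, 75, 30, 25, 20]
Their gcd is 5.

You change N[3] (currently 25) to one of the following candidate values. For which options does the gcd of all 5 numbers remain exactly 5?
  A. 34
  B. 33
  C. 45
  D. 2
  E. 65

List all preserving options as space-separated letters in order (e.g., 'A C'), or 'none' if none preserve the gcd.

Answer: C E

Derivation:
Old gcd = 5; gcd of others (without N[3]) = 5
New gcd for candidate v: gcd(5, v). Preserves old gcd iff gcd(5, v) = 5.
  Option A: v=34, gcd(5,34)=1 -> changes
  Option B: v=33, gcd(5,33)=1 -> changes
  Option C: v=45, gcd(5,45)=5 -> preserves
  Option D: v=2, gcd(5,2)=1 -> changes
  Option E: v=65, gcd(5,65)=5 -> preserves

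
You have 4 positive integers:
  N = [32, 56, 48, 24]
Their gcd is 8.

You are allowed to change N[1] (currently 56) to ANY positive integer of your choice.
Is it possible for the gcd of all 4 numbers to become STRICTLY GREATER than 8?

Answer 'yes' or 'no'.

Current gcd = 8
gcd of all OTHER numbers (without N[1]=56): gcd([32, 48, 24]) = 8
The new gcd after any change is gcd(8, new_value).
This can be at most 8.
Since 8 = old gcd 8, the gcd can only stay the same or decrease.

Answer: no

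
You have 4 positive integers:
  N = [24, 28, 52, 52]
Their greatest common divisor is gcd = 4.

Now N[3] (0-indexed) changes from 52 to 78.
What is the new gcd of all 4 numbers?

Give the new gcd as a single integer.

Numbers: [24, 28, 52, 52], gcd = 4
Change: index 3, 52 -> 78
gcd of the OTHER numbers (without index 3): gcd([24, 28, 52]) = 4
New gcd = gcd(g_others, new_val) = gcd(4, 78) = 2

Answer: 2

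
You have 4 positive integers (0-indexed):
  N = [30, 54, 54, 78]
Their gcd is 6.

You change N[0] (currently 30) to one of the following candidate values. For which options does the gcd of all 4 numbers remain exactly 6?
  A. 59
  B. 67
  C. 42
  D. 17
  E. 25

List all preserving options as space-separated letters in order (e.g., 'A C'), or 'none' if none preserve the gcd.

Answer: C

Derivation:
Old gcd = 6; gcd of others (without N[0]) = 6
New gcd for candidate v: gcd(6, v). Preserves old gcd iff gcd(6, v) = 6.
  Option A: v=59, gcd(6,59)=1 -> changes
  Option B: v=67, gcd(6,67)=1 -> changes
  Option C: v=42, gcd(6,42)=6 -> preserves
  Option D: v=17, gcd(6,17)=1 -> changes
  Option E: v=25, gcd(6,25)=1 -> changes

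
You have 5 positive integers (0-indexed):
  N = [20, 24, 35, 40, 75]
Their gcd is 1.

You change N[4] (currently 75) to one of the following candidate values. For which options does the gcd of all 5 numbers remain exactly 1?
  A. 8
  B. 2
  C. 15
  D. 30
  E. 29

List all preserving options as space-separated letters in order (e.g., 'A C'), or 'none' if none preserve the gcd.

Old gcd = 1; gcd of others (without N[4]) = 1
New gcd for candidate v: gcd(1, v). Preserves old gcd iff gcd(1, v) = 1.
  Option A: v=8, gcd(1,8)=1 -> preserves
  Option B: v=2, gcd(1,2)=1 -> preserves
  Option C: v=15, gcd(1,15)=1 -> preserves
  Option D: v=30, gcd(1,30)=1 -> preserves
  Option E: v=29, gcd(1,29)=1 -> preserves

Answer: A B C D E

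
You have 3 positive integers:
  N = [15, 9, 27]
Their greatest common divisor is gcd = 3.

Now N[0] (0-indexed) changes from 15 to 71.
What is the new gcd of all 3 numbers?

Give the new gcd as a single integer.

Answer: 1

Derivation:
Numbers: [15, 9, 27], gcd = 3
Change: index 0, 15 -> 71
gcd of the OTHER numbers (without index 0): gcd([9, 27]) = 9
New gcd = gcd(g_others, new_val) = gcd(9, 71) = 1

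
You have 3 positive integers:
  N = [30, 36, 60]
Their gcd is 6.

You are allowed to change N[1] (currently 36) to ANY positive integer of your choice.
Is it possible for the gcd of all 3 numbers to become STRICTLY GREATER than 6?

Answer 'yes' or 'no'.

Answer: yes

Derivation:
Current gcd = 6
gcd of all OTHER numbers (without N[1]=36): gcd([30, 60]) = 30
The new gcd after any change is gcd(30, new_value).
This can be at most 30.
Since 30 > old gcd 6, the gcd CAN increase (e.g., set N[1] = 30).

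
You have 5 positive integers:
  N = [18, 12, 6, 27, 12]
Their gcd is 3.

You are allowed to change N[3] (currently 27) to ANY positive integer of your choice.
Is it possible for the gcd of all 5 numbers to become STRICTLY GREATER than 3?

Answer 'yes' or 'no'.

Answer: yes

Derivation:
Current gcd = 3
gcd of all OTHER numbers (without N[3]=27): gcd([18, 12, 6, 12]) = 6
The new gcd after any change is gcd(6, new_value).
This can be at most 6.
Since 6 > old gcd 3, the gcd CAN increase (e.g., set N[3] = 6).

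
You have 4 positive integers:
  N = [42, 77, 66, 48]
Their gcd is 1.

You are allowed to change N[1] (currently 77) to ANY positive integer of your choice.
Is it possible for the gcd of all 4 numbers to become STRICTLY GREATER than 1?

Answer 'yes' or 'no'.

Answer: yes

Derivation:
Current gcd = 1
gcd of all OTHER numbers (without N[1]=77): gcd([42, 66, 48]) = 6
The new gcd after any change is gcd(6, new_value).
This can be at most 6.
Since 6 > old gcd 1, the gcd CAN increase (e.g., set N[1] = 6).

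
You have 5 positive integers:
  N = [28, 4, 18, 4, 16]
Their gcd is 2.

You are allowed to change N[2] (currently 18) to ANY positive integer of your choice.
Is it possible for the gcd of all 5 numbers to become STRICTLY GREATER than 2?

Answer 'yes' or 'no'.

Current gcd = 2
gcd of all OTHER numbers (without N[2]=18): gcd([28, 4, 4, 16]) = 4
The new gcd after any change is gcd(4, new_value).
This can be at most 4.
Since 4 > old gcd 2, the gcd CAN increase (e.g., set N[2] = 4).

Answer: yes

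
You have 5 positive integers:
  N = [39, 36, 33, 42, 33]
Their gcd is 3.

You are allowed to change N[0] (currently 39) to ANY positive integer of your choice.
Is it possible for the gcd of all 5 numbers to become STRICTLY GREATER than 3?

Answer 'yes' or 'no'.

Current gcd = 3
gcd of all OTHER numbers (without N[0]=39): gcd([36, 33, 42, 33]) = 3
The new gcd after any change is gcd(3, new_value).
This can be at most 3.
Since 3 = old gcd 3, the gcd can only stay the same or decrease.

Answer: no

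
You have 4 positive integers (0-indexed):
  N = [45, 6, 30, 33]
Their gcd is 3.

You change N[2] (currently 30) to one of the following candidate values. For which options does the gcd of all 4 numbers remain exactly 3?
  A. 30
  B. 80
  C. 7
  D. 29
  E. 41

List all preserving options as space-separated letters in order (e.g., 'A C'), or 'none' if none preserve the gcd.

Old gcd = 3; gcd of others (without N[2]) = 3
New gcd for candidate v: gcd(3, v). Preserves old gcd iff gcd(3, v) = 3.
  Option A: v=30, gcd(3,30)=3 -> preserves
  Option B: v=80, gcd(3,80)=1 -> changes
  Option C: v=7, gcd(3,7)=1 -> changes
  Option D: v=29, gcd(3,29)=1 -> changes
  Option E: v=41, gcd(3,41)=1 -> changes

Answer: A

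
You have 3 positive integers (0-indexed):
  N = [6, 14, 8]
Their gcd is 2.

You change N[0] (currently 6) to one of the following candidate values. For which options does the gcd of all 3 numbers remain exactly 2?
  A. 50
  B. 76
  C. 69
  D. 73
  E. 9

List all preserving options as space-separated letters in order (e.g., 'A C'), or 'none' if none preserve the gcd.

Old gcd = 2; gcd of others (without N[0]) = 2
New gcd for candidate v: gcd(2, v). Preserves old gcd iff gcd(2, v) = 2.
  Option A: v=50, gcd(2,50)=2 -> preserves
  Option B: v=76, gcd(2,76)=2 -> preserves
  Option C: v=69, gcd(2,69)=1 -> changes
  Option D: v=73, gcd(2,73)=1 -> changes
  Option E: v=9, gcd(2,9)=1 -> changes

Answer: A B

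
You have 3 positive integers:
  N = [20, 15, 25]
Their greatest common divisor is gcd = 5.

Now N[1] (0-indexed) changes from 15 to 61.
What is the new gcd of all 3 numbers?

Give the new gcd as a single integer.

Numbers: [20, 15, 25], gcd = 5
Change: index 1, 15 -> 61
gcd of the OTHER numbers (without index 1): gcd([20, 25]) = 5
New gcd = gcd(g_others, new_val) = gcd(5, 61) = 1

Answer: 1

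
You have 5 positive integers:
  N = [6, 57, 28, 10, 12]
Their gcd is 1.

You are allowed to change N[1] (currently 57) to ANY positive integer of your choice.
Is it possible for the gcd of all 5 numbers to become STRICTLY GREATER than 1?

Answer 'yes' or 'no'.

Current gcd = 1
gcd of all OTHER numbers (without N[1]=57): gcd([6, 28, 10, 12]) = 2
The new gcd after any change is gcd(2, new_value).
This can be at most 2.
Since 2 > old gcd 1, the gcd CAN increase (e.g., set N[1] = 2).

Answer: yes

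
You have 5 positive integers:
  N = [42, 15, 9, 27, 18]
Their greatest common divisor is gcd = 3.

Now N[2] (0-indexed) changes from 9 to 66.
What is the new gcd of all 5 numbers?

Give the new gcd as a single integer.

Numbers: [42, 15, 9, 27, 18], gcd = 3
Change: index 2, 9 -> 66
gcd of the OTHER numbers (without index 2): gcd([42, 15, 27, 18]) = 3
New gcd = gcd(g_others, new_val) = gcd(3, 66) = 3

Answer: 3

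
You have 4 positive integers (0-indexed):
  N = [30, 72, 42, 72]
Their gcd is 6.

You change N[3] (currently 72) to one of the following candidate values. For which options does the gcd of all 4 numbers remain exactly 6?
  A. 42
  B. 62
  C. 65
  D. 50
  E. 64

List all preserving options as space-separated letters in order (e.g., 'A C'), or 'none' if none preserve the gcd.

Answer: A

Derivation:
Old gcd = 6; gcd of others (without N[3]) = 6
New gcd for candidate v: gcd(6, v). Preserves old gcd iff gcd(6, v) = 6.
  Option A: v=42, gcd(6,42)=6 -> preserves
  Option B: v=62, gcd(6,62)=2 -> changes
  Option C: v=65, gcd(6,65)=1 -> changes
  Option D: v=50, gcd(6,50)=2 -> changes
  Option E: v=64, gcd(6,64)=2 -> changes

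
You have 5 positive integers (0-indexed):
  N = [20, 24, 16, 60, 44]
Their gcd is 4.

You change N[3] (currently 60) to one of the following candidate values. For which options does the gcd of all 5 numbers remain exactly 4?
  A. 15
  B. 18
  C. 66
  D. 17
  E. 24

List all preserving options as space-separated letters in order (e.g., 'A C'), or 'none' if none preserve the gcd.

Old gcd = 4; gcd of others (without N[3]) = 4
New gcd for candidate v: gcd(4, v). Preserves old gcd iff gcd(4, v) = 4.
  Option A: v=15, gcd(4,15)=1 -> changes
  Option B: v=18, gcd(4,18)=2 -> changes
  Option C: v=66, gcd(4,66)=2 -> changes
  Option D: v=17, gcd(4,17)=1 -> changes
  Option E: v=24, gcd(4,24)=4 -> preserves

Answer: E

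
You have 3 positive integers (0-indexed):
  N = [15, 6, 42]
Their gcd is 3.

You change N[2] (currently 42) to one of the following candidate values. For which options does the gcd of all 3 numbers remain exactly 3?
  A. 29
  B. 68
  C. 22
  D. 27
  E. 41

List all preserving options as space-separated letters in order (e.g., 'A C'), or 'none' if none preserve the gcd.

Old gcd = 3; gcd of others (without N[2]) = 3
New gcd for candidate v: gcd(3, v). Preserves old gcd iff gcd(3, v) = 3.
  Option A: v=29, gcd(3,29)=1 -> changes
  Option B: v=68, gcd(3,68)=1 -> changes
  Option C: v=22, gcd(3,22)=1 -> changes
  Option D: v=27, gcd(3,27)=3 -> preserves
  Option E: v=41, gcd(3,41)=1 -> changes

Answer: D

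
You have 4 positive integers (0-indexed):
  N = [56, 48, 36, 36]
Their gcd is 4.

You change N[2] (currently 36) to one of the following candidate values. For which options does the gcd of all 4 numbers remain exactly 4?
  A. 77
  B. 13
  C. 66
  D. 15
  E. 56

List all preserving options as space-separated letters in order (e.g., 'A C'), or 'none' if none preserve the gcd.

Old gcd = 4; gcd of others (without N[2]) = 4
New gcd for candidate v: gcd(4, v). Preserves old gcd iff gcd(4, v) = 4.
  Option A: v=77, gcd(4,77)=1 -> changes
  Option B: v=13, gcd(4,13)=1 -> changes
  Option C: v=66, gcd(4,66)=2 -> changes
  Option D: v=15, gcd(4,15)=1 -> changes
  Option E: v=56, gcd(4,56)=4 -> preserves

Answer: E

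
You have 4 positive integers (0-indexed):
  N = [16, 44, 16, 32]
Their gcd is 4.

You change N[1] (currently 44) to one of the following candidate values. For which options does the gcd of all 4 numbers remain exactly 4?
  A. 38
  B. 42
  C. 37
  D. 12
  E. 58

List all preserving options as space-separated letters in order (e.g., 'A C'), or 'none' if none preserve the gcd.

Answer: D

Derivation:
Old gcd = 4; gcd of others (without N[1]) = 16
New gcd for candidate v: gcd(16, v). Preserves old gcd iff gcd(16, v) = 4.
  Option A: v=38, gcd(16,38)=2 -> changes
  Option B: v=42, gcd(16,42)=2 -> changes
  Option C: v=37, gcd(16,37)=1 -> changes
  Option D: v=12, gcd(16,12)=4 -> preserves
  Option E: v=58, gcd(16,58)=2 -> changes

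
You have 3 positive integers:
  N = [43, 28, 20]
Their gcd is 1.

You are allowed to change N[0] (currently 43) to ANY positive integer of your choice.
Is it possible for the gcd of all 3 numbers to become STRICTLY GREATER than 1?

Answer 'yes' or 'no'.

Answer: yes

Derivation:
Current gcd = 1
gcd of all OTHER numbers (without N[0]=43): gcd([28, 20]) = 4
The new gcd after any change is gcd(4, new_value).
This can be at most 4.
Since 4 > old gcd 1, the gcd CAN increase (e.g., set N[0] = 4).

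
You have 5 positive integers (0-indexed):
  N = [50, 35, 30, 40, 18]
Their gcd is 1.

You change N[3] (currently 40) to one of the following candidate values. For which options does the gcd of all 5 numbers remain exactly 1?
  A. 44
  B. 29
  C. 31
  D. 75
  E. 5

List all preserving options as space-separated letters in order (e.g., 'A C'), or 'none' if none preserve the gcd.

Answer: A B C D E

Derivation:
Old gcd = 1; gcd of others (without N[3]) = 1
New gcd for candidate v: gcd(1, v). Preserves old gcd iff gcd(1, v) = 1.
  Option A: v=44, gcd(1,44)=1 -> preserves
  Option B: v=29, gcd(1,29)=1 -> preserves
  Option C: v=31, gcd(1,31)=1 -> preserves
  Option D: v=75, gcd(1,75)=1 -> preserves
  Option E: v=5, gcd(1,5)=1 -> preserves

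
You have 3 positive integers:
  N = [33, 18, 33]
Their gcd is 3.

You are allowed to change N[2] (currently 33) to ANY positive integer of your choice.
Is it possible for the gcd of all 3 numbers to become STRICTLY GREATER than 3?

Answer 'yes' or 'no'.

Answer: no

Derivation:
Current gcd = 3
gcd of all OTHER numbers (without N[2]=33): gcd([33, 18]) = 3
The new gcd after any change is gcd(3, new_value).
This can be at most 3.
Since 3 = old gcd 3, the gcd can only stay the same or decrease.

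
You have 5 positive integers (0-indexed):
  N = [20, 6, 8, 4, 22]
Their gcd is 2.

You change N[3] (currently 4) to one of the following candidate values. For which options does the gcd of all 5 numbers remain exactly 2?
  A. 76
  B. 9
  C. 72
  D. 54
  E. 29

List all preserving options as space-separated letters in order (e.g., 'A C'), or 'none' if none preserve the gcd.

Old gcd = 2; gcd of others (without N[3]) = 2
New gcd for candidate v: gcd(2, v). Preserves old gcd iff gcd(2, v) = 2.
  Option A: v=76, gcd(2,76)=2 -> preserves
  Option B: v=9, gcd(2,9)=1 -> changes
  Option C: v=72, gcd(2,72)=2 -> preserves
  Option D: v=54, gcd(2,54)=2 -> preserves
  Option E: v=29, gcd(2,29)=1 -> changes

Answer: A C D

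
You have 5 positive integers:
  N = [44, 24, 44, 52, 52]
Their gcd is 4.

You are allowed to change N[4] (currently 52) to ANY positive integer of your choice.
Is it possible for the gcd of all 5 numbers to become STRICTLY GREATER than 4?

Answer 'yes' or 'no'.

Answer: no

Derivation:
Current gcd = 4
gcd of all OTHER numbers (without N[4]=52): gcd([44, 24, 44, 52]) = 4
The new gcd after any change is gcd(4, new_value).
This can be at most 4.
Since 4 = old gcd 4, the gcd can only stay the same or decrease.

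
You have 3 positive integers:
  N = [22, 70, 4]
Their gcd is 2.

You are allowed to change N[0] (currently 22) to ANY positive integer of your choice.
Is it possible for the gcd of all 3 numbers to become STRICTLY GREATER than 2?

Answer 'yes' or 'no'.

Current gcd = 2
gcd of all OTHER numbers (without N[0]=22): gcd([70, 4]) = 2
The new gcd after any change is gcd(2, new_value).
This can be at most 2.
Since 2 = old gcd 2, the gcd can only stay the same or decrease.

Answer: no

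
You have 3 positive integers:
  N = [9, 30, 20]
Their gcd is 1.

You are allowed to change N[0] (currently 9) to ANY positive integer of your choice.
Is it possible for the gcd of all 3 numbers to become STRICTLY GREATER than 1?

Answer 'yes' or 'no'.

Answer: yes

Derivation:
Current gcd = 1
gcd of all OTHER numbers (without N[0]=9): gcd([30, 20]) = 10
The new gcd after any change is gcd(10, new_value).
This can be at most 10.
Since 10 > old gcd 1, the gcd CAN increase (e.g., set N[0] = 10).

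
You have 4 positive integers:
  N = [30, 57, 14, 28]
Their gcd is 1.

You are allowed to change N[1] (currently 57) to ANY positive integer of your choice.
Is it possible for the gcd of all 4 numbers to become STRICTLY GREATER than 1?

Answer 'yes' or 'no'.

Answer: yes

Derivation:
Current gcd = 1
gcd of all OTHER numbers (without N[1]=57): gcd([30, 14, 28]) = 2
The new gcd after any change is gcd(2, new_value).
This can be at most 2.
Since 2 > old gcd 1, the gcd CAN increase (e.g., set N[1] = 2).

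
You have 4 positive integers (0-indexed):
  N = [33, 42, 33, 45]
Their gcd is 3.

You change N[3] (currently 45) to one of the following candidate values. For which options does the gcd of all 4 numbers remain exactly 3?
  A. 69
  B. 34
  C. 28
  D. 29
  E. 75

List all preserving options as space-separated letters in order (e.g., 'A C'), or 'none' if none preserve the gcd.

Old gcd = 3; gcd of others (without N[3]) = 3
New gcd for candidate v: gcd(3, v). Preserves old gcd iff gcd(3, v) = 3.
  Option A: v=69, gcd(3,69)=3 -> preserves
  Option B: v=34, gcd(3,34)=1 -> changes
  Option C: v=28, gcd(3,28)=1 -> changes
  Option D: v=29, gcd(3,29)=1 -> changes
  Option E: v=75, gcd(3,75)=3 -> preserves

Answer: A E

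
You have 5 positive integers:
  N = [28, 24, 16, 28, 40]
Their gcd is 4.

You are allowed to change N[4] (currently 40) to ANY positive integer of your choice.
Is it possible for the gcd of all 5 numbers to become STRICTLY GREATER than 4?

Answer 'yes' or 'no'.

Current gcd = 4
gcd of all OTHER numbers (without N[4]=40): gcd([28, 24, 16, 28]) = 4
The new gcd after any change is gcd(4, new_value).
This can be at most 4.
Since 4 = old gcd 4, the gcd can only stay the same or decrease.

Answer: no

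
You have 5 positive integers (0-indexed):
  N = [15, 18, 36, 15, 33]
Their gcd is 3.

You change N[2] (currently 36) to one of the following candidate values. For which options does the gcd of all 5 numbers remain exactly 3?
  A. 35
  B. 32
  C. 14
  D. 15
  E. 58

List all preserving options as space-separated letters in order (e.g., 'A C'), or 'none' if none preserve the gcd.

Old gcd = 3; gcd of others (without N[2]) = 3
New gcd for candidate v: gcd(3, v). Preserves old gcd iff gcd(3, v) = 3.
  Option A: v=35, gcd(3,35)=1 -> changes
  Option B: v=32, gcd(3,32)=1 -> changes
  Option C: v=14, gcd(3,14)=1 -> changes
  Option D: v=15, gcd(3,15)=3 -> preserves
  Option E: v=58, gcd(3,58)=1 -> changes

Answer: D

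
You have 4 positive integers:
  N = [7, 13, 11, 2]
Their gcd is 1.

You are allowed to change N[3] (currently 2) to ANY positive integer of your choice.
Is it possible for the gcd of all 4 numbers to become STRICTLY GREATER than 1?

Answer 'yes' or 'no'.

Current gcd = 1
gcd of all OTHER numbers (without N[3]=2): gcd([7, 13, 11]) = 1
The new gcd after any change is gcd(1, new_value).
This can be at most 1.
Since 1 = old gcd 1, the gcd can only stay the same or decrease.

Answer: no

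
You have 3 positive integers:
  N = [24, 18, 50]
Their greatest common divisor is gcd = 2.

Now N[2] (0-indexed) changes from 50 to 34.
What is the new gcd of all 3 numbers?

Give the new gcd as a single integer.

Answer: 2

Derivation:
Numbers: [24, 18, 50], gcd = 2
Change: index 2, 50 -> 34
gcd of the OTHER numbers (without index 2): gcd([24, 18]) = 6
New gcd = gcd(g_others, new_val) = gcd(6, 34) = 2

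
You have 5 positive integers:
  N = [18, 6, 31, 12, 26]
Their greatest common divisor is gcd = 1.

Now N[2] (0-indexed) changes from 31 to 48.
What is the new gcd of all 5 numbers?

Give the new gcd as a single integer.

Numbers: [18, 6, 31, 12, 26], gcd = 1
Change: index 2, 31 -> 48
gcd of the OTHER numbers (without index 2): gcd([18, 6, 12, 26]) = 2
New gcd = gcd(g_others, new_val) = gcd(2, 48) = 2

Answer: 2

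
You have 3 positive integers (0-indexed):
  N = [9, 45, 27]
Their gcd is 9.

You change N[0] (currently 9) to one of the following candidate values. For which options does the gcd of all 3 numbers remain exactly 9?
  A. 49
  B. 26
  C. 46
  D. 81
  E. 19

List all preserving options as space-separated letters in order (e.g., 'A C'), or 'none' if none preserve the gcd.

Answer: D

Derivation:
Old gcd = 9; gcd of others (without N[0]) = 9
New gcd for candidate v: gcd(9, v). Preserves old gcd iff gcd(9, v) = 9.
  Option A: v=49, gcd(9,49)=1 -> changes
  Option B: v=26, gcd(9,26)=1 -> changes
  Option C: v=46, gcd(9,46)=1 -> changes
  Option D: v=81, gcd(9,81)=9 -> preserves
  Option E: v=19, gcd(9,19)=1 -> changes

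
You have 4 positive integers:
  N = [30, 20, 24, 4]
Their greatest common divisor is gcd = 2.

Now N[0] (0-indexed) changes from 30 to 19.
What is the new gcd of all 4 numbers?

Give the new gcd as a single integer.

Answer: 1

Derivation:
Numbers: [30, 20, 24, 4], gcd = 2
Change: index 0, 30 -> 19
gcd of the OTHER numbers (without index 0): gcd([20, 24, 4]) = 4
New gcd = gcd(g_others, new_val) = gcd(4, 19) = 1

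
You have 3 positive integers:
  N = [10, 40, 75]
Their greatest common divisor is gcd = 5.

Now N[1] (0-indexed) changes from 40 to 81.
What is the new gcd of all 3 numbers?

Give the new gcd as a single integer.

Numbers: [10, 40, 75], gcd = 5
Change: index 1, 40 -> 81
gcd of the OTHER numbers (without index 1): gcd([10, 75]) = 5
New gcd = gcd(g_others, new_val) = gcd(5, 81) = 1

Answer: 1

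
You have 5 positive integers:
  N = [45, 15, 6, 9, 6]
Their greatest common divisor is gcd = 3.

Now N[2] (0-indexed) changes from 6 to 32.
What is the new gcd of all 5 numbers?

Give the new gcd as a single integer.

Numbers: [45, 15, 6, 9, 6], gcd = 3
Change: index 2, 6 -> 32
gcd of the OTHER numbers (without index 2): gcd([45, 15, 9, 6]) = 3
New gcd = gcd(g_others, new_val) = gcd(3, 32) = 1

Answer: 1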